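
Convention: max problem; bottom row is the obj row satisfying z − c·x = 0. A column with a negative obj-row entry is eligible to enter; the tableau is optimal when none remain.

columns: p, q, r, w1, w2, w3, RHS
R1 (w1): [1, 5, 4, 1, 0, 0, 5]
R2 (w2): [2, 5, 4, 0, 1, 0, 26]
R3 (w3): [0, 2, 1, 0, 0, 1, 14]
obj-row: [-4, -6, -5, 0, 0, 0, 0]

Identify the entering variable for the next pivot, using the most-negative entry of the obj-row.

q

Negative obj-row entries: p: -4, q: -6, r: -5.
The most negative is -6 in column q, so q enters.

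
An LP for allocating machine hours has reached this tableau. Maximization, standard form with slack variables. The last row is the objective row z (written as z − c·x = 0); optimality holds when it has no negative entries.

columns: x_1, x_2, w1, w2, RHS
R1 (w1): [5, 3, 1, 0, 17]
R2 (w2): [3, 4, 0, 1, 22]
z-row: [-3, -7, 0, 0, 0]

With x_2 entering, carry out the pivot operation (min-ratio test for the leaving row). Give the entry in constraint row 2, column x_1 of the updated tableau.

3/4

Ratio test on column x_2 — row 1: 17/3 = 17/3; row 2: 22/4 = 11/2. Minimum is 11/2 at row 2 (w2 leaves); pivot element 4.
Divide row 2 by 4; eliminate column x_2 from the other rows.
In the new row 2, the x_1 entry is the old entry divided by the pivot: 3/4 = 3/4.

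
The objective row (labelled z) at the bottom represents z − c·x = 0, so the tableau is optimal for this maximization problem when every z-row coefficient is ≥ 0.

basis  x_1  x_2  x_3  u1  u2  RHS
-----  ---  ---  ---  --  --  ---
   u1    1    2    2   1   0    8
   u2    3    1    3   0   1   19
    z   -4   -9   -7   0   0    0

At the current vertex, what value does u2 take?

19

u2 is basic (row 2); its value is the RHS of that row, 19.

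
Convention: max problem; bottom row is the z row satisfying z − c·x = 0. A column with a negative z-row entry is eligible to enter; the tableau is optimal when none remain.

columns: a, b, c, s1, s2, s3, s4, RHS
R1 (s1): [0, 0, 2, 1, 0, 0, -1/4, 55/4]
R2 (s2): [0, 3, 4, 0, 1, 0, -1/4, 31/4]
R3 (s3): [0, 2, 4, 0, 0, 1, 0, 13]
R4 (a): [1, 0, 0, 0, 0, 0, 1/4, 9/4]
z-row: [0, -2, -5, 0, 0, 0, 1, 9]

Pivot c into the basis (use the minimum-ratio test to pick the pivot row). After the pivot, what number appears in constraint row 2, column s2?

Ratio test on column c — row 1: (55/4)/2 = 55/8; row 2: (31/4)/4 = 31/16; row 3: 13/4 = 13/4; row 4: entry 0 ≤ 0. Minimum is 31/16 at row 2 (s2 leaves); pivot element 4.
Divide row 2 by 4; eliminate column c from the other rows.
In the new row 2, the s2 entry is the old entry divided by the pivot: 1/4 = 1/4.

1/4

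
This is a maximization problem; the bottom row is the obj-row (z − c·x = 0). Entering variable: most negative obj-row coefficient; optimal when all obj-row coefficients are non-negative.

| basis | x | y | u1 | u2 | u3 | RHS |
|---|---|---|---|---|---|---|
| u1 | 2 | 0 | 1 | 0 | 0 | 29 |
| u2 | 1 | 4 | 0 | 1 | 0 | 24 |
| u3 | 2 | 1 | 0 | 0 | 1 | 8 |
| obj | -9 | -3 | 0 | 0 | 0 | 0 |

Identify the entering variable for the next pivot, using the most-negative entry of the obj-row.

Negative obj-row entries: x: -9, y: -3.
The most negative is -9 in column x, so x enters.

x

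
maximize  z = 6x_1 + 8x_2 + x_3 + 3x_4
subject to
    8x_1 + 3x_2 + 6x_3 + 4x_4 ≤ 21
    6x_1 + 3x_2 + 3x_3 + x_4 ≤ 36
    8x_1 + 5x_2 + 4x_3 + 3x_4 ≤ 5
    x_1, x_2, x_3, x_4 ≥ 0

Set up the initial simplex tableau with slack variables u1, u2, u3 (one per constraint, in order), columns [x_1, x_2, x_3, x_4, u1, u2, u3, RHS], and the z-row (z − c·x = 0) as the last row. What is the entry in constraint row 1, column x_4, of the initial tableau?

Constraint 1 has coefficient 4 on x_4.

4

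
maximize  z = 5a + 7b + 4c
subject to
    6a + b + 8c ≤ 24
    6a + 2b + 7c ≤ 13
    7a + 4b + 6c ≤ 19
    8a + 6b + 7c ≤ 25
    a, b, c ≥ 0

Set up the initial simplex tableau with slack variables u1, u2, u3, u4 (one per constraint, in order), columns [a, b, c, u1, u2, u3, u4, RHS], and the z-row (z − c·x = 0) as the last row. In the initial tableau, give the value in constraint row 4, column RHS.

The RHS of constraint 4 is b_4 = 25.

25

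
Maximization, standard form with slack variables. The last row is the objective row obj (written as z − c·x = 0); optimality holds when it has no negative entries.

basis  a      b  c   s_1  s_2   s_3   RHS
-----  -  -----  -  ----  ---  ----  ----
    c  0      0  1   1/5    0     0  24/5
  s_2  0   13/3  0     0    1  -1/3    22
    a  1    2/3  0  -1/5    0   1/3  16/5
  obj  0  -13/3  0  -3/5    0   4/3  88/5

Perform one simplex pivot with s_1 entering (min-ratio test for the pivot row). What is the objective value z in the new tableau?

Ratio test on column s_1 — row 1: (24/5)/(1/5) = 24; row 2: entry 0 ≤ 0; row 3: entry -1/5 ≤ 0. Minimum is 24 at row 1 (c leaves); pivot element 1/5.
Pivot on row 1; the obj-row RHS becomes 88/5 − (-3/5)·24 = 32.

32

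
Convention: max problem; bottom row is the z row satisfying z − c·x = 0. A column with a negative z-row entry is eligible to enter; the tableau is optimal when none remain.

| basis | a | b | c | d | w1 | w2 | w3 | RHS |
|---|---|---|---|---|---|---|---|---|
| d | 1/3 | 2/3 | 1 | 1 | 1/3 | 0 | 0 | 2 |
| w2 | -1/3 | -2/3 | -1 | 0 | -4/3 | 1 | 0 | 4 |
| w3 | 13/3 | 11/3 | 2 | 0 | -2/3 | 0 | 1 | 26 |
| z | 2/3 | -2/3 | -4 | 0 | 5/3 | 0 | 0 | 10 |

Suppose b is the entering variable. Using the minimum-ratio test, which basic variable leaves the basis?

Column b entries and ratios — d: 2/(2/3) = 3; w2: -2/3 ≤ 0, skip; w3: 26/(11/3) = 78/11.
Smallest ratio is 3 in the row of d, so d leaves.

d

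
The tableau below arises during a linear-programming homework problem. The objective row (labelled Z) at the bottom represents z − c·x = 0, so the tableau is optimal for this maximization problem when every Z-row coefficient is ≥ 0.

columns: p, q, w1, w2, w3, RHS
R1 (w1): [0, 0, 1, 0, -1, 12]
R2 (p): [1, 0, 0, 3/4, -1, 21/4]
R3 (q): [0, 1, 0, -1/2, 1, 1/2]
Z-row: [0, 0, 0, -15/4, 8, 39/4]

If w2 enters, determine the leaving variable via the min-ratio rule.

p

Column w2 entries and ratios — w1: 0 ≤ 0, skip; p: (21/4)/(3/4) = 7; q: -1/2 ≤ 0, skip.
Smallest ratio is 7 in the row of p, so p leaves.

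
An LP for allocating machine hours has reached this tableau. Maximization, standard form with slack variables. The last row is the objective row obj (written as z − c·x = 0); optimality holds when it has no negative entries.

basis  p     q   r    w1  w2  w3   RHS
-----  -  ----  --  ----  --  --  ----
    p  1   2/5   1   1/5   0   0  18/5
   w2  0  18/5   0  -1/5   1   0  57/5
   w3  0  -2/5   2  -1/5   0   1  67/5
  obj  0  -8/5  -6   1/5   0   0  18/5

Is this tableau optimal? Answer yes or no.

no

The obj-row has a negative entry -6 in column r, so it is not optimal.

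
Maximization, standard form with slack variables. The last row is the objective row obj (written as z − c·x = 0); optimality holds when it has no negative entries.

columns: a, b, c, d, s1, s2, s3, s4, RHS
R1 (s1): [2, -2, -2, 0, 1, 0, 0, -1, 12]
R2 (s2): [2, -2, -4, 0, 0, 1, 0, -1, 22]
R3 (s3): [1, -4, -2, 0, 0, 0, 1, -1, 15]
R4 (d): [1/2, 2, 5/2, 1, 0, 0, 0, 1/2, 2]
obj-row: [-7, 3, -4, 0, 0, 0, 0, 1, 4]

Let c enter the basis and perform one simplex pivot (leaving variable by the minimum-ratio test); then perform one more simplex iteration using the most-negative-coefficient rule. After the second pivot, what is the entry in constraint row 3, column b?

Ratio test on column c — row 1: entry -2 ≤ 0; row 2: entry -4 ≤ 0; row 3: entry -2 ≤ 0; row 4: 2/(5/2) = 4/5. Minimum is 4/5 at row 4 (d leaves); pivot element 5/2.
Divide row 4 by 5/2; eliminate column c from the other rows.
Second iteration: most negative obj-row entry is -31/5 in column a, so a enters.
Ratio test on column a — row 1: (68/5)/(12/5) = 17/3; row 2: (126/5)/(14/5) = 9; row 3: (83/5)/(7/5) = 83/7; row 4: (4/5)/(1/5) = 4. Minimum is 4 at row 4 (c leaves); pivot element 1/5.
Divide row 4 by 1/5; eliminate column a from the other rows.
After both pivots, the entry at constraint row 3, column b is -8.

-8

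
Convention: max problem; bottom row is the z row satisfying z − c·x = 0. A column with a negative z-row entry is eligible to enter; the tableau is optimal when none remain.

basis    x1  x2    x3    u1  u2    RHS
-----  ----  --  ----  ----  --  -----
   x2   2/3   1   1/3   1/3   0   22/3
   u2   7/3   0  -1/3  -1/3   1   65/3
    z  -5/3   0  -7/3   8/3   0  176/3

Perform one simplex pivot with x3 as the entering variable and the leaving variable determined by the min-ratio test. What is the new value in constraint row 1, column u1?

Ratio test on column x3 — row 1: (22/3)/(1/3) = 22; row 2: entry -1/3 ≤ 0. Minimum is 22 at row 1 (x2 leaves); pivot element 1/3.
Divide row 1 by 1/3; eliminate column x3 from the other rows.
In the new row 1, the u1 entry is the old entry divided by the pivot: (1/3)/(1/3) = 1.

1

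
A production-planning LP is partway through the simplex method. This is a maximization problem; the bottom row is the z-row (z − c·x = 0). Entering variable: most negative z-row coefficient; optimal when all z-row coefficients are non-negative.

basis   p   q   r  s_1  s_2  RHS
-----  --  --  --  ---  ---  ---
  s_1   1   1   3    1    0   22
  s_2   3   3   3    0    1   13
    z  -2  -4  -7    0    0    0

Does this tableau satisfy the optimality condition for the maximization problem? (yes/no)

no

The z-row has a negative entry -7 in column r, so it is not optimal.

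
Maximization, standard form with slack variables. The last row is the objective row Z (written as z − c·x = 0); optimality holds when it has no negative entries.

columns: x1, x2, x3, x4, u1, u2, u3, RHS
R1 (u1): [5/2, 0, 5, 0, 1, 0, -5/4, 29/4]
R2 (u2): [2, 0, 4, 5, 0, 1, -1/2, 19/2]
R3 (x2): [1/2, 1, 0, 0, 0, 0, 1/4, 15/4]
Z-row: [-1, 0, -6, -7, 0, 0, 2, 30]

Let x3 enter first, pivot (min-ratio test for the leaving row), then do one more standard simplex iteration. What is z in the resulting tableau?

1097/25

Ratio test on column x3 — row 1: (29/4)/5 = 29/20; row 2: (19/2)/4 = 19/8; row 3: entry 0 ≤ 0. Minimum is 29/20 at row 1 (u1 leaves); pivot element 5.
Pivot on row 1; the Z-row RHS becomes 30 − (-6)·(29/20) = 387/10.
Next entering variable (most negative Z-row entry -7): x4.
Ratio test on column x4 — row 1: entry 0 ≤ 0; row 2: (37/10)/5 = 37/50; row 3: entry 0 ≤ 0. Minimum is 37/50 at row 2 (u2 leaves); pivot element 5.
After the second pivot the Z-row RHS is 387/10 − (-7)·(37/50) = 1097/25.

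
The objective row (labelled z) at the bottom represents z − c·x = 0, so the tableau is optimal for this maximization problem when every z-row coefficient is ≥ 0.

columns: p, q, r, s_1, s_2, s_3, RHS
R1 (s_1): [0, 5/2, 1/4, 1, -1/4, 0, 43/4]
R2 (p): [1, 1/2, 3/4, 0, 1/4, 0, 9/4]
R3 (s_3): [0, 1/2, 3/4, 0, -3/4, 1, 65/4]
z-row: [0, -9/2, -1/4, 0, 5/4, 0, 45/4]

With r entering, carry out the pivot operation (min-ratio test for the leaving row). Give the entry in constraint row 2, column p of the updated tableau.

Ratio test on column r — row 1: (43/4)/(1/4) = 43; row 2: (9/4)/(3/4) = 3; row 3: (65/4)/(3/4) = 65/3. Minimum is 3 at row 2 (p leaves); pivot element 3/4.
Divide row 2 by 3/4; eliminate column r from the other rows.
In the new row 2, the p entry is the old entry divided by the pivot: 1/(3/4) = 4/3.

4/3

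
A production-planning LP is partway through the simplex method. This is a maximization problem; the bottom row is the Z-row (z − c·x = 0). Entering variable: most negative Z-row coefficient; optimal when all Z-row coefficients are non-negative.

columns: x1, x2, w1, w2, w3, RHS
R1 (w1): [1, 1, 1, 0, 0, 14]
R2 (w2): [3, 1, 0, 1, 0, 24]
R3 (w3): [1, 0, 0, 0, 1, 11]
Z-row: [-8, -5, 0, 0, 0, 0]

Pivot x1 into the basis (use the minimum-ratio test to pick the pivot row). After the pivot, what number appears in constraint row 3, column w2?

Ratio test on column x1 — row 1: 14/1 = 14; row 2: 24/3 = 8; row 3: 11/1 = 11. Minimum is 8 at row 2 (w2 leaves); pivot element 3.
Divide row 2 by 3; eliminate column x1 from the other rows.
Row 3 update in column w2: 0 − 1·(1/3) = -1/3.

-1/3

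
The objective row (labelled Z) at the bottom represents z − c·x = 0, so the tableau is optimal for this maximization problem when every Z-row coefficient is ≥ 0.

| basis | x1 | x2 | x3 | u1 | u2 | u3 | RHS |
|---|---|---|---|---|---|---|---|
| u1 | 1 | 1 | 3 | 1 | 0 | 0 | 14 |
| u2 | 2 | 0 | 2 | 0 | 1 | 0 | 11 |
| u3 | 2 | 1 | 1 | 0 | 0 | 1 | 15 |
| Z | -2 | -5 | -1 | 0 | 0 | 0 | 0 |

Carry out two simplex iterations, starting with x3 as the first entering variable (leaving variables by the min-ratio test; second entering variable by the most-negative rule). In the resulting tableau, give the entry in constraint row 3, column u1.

-1

Ratio test on column x3 — row 1: 14/3 = 14/3; row 2: 11/2 = 11/2; row 3: 15/1 = 15. Minimum is 14/3 at row 1 (u1 leaves); pivot element 3.
Divide row 1 by 3; eliminate column x3 from the other rows.
Second iteration: most negative Z-row entry is -14/3 in column x2, so x2 enters.
Ratio test on column x2 — row 1: (14/3)/(1/3) = 14; row 2: entry -2/3 ≤ 0; row 3: (31/3)/(2/3) = 31/2. Minimum is 14 at row 1 (x3 leaves); pivot element 1/3.
Divide row 1 by 1/3; eliminate column x2 from the other rows.
After both pivots, the entry at constraint row 3, column u1 is -1.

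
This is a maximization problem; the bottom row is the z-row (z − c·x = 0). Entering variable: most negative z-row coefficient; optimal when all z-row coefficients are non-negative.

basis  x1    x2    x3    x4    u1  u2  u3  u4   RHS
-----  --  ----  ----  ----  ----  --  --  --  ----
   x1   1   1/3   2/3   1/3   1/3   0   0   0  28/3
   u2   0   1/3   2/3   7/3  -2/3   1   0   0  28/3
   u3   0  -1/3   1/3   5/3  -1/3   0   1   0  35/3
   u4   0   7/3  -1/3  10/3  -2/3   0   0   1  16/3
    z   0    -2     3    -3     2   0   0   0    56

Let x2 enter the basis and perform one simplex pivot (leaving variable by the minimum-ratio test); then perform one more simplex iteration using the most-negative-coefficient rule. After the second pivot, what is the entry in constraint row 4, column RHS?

Ratio test on column x2 — row 1: (28/3)/(1/3) = 28; row 2: (28/3)/(1/3) = 28; row 3: entry -1/3 ≤ 0; row 4: (16/3)/(7/3) = 16/7. Minimum is 16/7 at row 4 (u4 leaves); pivot element 7/3.
Divide row 4 by 7/3; eliminate column x2 from the other rows.
Second iteration: most negative z-row entry is -1/7 in column x4, so x4 enters.
Ratio test on column x4 — row 1: entry -1/7 ≤ 0; row 2: (60/7)/(13/7) = 60/13; row 3: (87/7)/(15/7) = 29/5; row 4: (16/7)/(10/7) = 8/5. Minimum is 8/5 at row 4 (x2 leaves); pivot element 10/7.
Divide row 4 by 10/7; eliminate column x4 from the other rows.
After both pivots, the entry at constraint row 4, column RHS is 8/5.

8/5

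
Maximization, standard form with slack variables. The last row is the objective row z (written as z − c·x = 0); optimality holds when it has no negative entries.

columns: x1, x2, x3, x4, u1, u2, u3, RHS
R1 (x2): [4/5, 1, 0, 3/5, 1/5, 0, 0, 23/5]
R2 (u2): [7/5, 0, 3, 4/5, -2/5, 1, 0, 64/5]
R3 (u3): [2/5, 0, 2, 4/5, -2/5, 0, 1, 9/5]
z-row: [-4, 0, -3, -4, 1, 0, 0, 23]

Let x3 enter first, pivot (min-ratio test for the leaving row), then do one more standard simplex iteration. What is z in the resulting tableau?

Ratio test on column x3 — row 1: entry 0 ≤ 0; row 2: (64/5)/3 = 64/15; row 3: (9/5)/2 = 9/10. Minimum is 9/10 at row 3 (u3 leaves); pivot element 2.
Pivot on row 3; the z-row RHS becomes 23 − (-3)·(9/10) = 257/10.
Next entering variable (most negative z-row entry -17/5): x1.
Ratio test on column x1 — row 1: (23/5)/(4/5) = 23/4; row 2: (101/10)/(4/5) = 101/8; row 3: (9/10)/(1/5) = 9/2. Minimum is 9/2 at row 3 (x3 leaves); pivot element 1/5.
After the second pivot the z-row RHS is 257/10 − (-17/5)·(9/2) = 41.

41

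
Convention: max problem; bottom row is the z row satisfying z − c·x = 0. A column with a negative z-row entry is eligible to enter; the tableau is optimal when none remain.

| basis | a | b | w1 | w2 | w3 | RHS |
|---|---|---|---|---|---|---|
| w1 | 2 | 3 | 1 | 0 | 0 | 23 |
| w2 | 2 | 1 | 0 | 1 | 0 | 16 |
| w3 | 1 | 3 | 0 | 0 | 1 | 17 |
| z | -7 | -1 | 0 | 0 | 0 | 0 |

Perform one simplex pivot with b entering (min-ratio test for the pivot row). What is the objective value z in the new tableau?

17/3

Ratio test on column b — row 1: 23/3 = 23/3; row 2: 16/1 = 16; row 3: 17/3 = 17/3. Minimum is 17/3 at row 3 (w3 leaves); pivot element 3.
Pivot on row 3; the z-row RHS becomes 0 − (-1)·(17/3) = 17/3.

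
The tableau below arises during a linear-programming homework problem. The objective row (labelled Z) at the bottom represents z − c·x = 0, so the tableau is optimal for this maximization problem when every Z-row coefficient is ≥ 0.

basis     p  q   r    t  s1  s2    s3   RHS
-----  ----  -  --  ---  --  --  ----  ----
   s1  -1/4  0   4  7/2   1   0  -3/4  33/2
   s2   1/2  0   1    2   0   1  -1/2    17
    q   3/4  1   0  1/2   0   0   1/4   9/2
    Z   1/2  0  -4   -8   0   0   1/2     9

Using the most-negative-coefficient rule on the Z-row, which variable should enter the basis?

Negative Z-row entries: r: -4, t: -8.
The most negative is -8 in column t, so t enters.

t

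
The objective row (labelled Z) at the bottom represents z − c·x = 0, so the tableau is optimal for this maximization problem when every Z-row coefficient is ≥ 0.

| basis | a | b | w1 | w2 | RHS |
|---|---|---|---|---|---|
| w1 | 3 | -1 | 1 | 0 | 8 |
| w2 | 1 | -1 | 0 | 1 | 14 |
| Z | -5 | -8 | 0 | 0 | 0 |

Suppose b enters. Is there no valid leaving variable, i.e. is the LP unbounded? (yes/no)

Every constraint-row entry in column b is ≤ 0, so increasing b is unbounded.

yes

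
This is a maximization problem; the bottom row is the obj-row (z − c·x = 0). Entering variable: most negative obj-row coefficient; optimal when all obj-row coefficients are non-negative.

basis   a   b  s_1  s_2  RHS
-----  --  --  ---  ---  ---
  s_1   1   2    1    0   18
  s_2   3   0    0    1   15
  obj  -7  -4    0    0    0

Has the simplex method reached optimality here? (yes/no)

no

The obj-row has a negative entry -7 in column a, so it is not optimal.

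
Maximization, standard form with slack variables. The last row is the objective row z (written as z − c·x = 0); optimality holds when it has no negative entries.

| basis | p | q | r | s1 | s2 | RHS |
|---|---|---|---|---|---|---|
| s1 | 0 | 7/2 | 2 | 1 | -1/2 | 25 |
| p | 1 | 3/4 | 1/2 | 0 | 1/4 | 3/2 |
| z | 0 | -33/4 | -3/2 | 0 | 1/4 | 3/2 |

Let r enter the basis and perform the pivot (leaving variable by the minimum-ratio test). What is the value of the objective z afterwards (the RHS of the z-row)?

6

Ratio test on column r — row 1: 25/2 = 25/2; row 2: (3/2)/(1/2) = 3. Minimum is 3 at row 2 (p leaves); pivot element 1/2.
Pivot on row 2; the z-row RHS becomes 3/2 − (-3/2)·3 = 6.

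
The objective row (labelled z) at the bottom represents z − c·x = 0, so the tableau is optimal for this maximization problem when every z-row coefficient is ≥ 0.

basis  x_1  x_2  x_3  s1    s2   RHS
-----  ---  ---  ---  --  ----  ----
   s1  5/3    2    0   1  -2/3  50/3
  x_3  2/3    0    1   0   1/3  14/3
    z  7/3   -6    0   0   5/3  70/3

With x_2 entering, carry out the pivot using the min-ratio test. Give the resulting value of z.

Ratio test on column x_2 — row 1: (50/3)/2 = 25/3; row 2: entry 0 ≤ 0. Minimum is 25/3 at row 1 (s1 leaves); pivot element 2.
Pivot on row 1; the z-row RHS becomes 70/3 − (-6)·(25/3) = 220/3.

220/3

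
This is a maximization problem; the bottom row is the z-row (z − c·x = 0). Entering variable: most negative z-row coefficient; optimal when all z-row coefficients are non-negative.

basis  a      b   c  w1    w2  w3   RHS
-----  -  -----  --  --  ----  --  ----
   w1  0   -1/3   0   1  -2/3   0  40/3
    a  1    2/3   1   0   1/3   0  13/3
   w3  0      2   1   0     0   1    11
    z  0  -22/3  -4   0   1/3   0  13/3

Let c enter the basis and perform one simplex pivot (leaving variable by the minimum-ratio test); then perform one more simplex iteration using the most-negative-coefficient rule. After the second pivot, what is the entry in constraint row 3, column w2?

Ratio test on column c — row 1: entry 0 ≤ 0; row 2: (13/3)/1 = 13/3; row 3: 11/1 = 11. Minimum is 13/3 at row 2 (a leaves); pivot element 1.
Divide row 2 by 1; eliminate column c from the other rows.
Second iteration: most negative z-row entry is -14/3 in column b, so b enters.
Ratio test on column b — row 1: entry -1/3 ≤ 0; row 2: (13/3)/(2/3) = 13/2; row 3: (20/3)/(4/3) = 5. Minimum is 5 at row 3 (w3 leaves); pivot element 4/3.
Divide row 3 by 4/3; eliminate column b from the other rows.
After both pivots, the entry at constraint row 3, column w2 is -1/4.

-1/4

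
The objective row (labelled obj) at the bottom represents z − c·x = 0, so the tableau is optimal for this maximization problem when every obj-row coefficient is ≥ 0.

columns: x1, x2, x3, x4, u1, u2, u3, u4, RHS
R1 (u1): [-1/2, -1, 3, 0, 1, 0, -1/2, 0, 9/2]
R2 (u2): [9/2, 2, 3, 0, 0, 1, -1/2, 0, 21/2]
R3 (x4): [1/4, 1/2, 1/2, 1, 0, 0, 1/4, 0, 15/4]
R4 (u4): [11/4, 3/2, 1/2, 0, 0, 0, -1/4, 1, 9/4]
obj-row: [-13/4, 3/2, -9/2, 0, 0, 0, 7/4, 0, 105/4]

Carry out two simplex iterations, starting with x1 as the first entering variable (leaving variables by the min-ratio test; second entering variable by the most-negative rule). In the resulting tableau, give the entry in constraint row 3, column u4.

Ratio test on column x1 — row 1: entry -1/2 ≤ 0; row 2: (21/2)/(9/2) = 7/3; row 3: (15/4)/(1/4) = 15; row 4: (9/4)/(11/4) = 9/11. Minimum is 9/11 at row 4 (u4 leaves); pivot element 11/4.
Divide row 4 by 11/4; eliminate column x1 from the other rows.
Second iteration: most negative obj-row entry is -43/11 in column x3, so x3 enters.
Ratio test on column x3 — row 1: (54/11)/(34/11) = 27/17; row 2: (75/11)/(24/11) = 25/8; row 3: (39/11)/(5/11) = 39/5; row 4: (9/11)/(2/11) = 9/2. Minimum is 27/17 at row 1 (u1 leaves); pivot element 34/11.
Divide row 1 by 34/11; eliminate column x3 from the other rows.
After both pivots, the entry at constraint row 3, column u4 is -2/17.

-2/17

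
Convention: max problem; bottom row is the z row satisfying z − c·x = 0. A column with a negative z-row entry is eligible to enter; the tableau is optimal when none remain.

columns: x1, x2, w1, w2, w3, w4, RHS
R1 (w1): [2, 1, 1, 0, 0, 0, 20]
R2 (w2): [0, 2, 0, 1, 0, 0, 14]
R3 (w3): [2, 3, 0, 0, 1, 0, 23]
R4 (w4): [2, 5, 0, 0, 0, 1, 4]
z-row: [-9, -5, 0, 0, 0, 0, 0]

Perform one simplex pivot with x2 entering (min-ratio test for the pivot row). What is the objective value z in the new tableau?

Ratio test on column x2 — row 1: 20/1 = 20; row 2: 14/2 = 7; row 3: 23/3 = 23/3; row 4: 4/5 = 4/5. Minimum is 4/5 at row 4 (w4 leaves); pivot element 5.
Pivot on row 4; the z-row RHS becomes 0 − (-5)·(4/5) = 4.

4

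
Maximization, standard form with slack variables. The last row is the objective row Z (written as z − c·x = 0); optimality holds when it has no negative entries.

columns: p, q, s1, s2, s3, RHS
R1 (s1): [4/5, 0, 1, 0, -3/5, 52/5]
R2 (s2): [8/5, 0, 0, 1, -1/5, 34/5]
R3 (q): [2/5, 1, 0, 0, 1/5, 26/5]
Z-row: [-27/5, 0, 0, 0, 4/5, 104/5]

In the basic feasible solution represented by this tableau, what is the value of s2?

34/5

s2 is basic (row 2); its value is the RHS of that row, 34/5.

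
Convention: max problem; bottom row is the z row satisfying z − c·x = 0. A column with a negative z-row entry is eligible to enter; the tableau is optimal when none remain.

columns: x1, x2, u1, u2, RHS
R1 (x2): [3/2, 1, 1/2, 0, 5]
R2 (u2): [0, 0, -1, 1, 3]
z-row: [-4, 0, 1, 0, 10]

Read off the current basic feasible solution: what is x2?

5

x2 is basic (row 1); its value is the RHS of that row, 5.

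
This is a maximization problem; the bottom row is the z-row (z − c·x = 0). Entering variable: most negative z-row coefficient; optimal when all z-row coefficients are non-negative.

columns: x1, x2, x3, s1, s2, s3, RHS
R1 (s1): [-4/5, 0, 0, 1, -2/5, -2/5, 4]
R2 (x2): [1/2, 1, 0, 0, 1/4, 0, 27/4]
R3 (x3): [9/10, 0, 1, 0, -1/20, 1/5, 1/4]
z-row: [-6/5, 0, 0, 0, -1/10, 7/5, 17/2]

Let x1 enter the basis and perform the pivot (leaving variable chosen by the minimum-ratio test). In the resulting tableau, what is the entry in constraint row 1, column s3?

Ratio test on column x1 — row 1: entry -4/5 ≤ 0; row 2: (27/4)/(1/2) = 27/2; row 3: (1/4)/(9/10) = 5/18. Minimum is 5/18 at row 3 (x3 leaves); pivot element 9/10.
Divide row 3 by 9/10; eliminate column x1 from the other rows.
Row 1 update in column s3: -2/5 − (-4/5)·(2/9) = -2/9.

-2/9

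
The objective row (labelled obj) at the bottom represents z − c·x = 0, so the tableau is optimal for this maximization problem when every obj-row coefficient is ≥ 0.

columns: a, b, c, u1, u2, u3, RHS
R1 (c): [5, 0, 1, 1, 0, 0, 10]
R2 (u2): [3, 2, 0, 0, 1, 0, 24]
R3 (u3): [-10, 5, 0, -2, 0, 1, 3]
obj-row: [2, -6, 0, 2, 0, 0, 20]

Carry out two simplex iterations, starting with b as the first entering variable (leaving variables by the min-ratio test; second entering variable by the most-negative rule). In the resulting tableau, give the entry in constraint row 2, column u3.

-2/5

Ratio test on column b — row 1: entry 0 ≤ 0; row 2: 24/2 = 12; row 3: 3/5 = 3/5. Minimum is 3/5 at row 3 (u3 leaves); pivot element 5.
Divide row 3 by 5; eliminate column b from the other rows.
Second iteration: most negative obj-row entry is -10 in column a, so a enters.
Ratio test on column a — row 1: 10/5 = 2; row 2: (114/5)/7 = 114/35; row 3: entry -2 ≤ 0. Minimum is 2 at row 1 (c leaves); pivot element 5.
Divide row 1 by 5; eliminate column a from the other rows.
After both pivots, the entry at constraint row 2, column u3 is -2/5.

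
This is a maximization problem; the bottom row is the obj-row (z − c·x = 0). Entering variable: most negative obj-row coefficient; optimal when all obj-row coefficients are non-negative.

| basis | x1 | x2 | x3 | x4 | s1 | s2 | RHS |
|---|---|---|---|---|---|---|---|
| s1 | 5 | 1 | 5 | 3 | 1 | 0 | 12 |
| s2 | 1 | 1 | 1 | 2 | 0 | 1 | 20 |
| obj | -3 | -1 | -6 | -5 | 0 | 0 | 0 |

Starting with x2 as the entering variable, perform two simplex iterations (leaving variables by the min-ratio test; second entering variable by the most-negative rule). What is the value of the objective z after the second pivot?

20

Ratio test on column x2 — row 1: 12/1 = 12; row 2: 20/1 = 20. Minimum is 12 at row 1 (s1 leaves); pivot element 1.
Pivot on row 1; the obj-row RHS becomes 0 − (-1)·12 = 12.
Next entering variable (most negative obj-row entry -2): x4.
Ratio test on column x4 — row 1: 12/3 = 4; row 2: entry -1 ≤ 0. Minimum is 4 at row 1 (x2 leaves); pivot element 3.
After the second pivot the obj-row RHS is 12 − (-2)·4 = 20.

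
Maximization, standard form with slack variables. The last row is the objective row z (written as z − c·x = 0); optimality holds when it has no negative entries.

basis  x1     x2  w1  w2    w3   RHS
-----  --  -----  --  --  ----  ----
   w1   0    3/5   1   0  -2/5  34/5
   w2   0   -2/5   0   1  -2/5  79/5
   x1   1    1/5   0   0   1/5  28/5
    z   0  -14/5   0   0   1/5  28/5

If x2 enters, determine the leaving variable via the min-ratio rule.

w1

Column x2 entries and ratios — w1: (34/5)/(3/5) = 34/3; w2: -2/5 ≤ 0, skip; x1: (28/5)/(1/5) = 28.
Smallest ratio is 34/3 in the row of w1, so w1 leaves.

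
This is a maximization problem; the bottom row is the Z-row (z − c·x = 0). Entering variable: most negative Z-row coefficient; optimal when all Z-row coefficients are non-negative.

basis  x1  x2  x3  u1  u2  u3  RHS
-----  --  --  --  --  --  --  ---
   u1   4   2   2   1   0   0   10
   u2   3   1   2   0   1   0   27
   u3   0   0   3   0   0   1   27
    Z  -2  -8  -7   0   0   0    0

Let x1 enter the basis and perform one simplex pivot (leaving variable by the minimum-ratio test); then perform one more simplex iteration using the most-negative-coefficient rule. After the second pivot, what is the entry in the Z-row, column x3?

1

Ratio test on column x1 — row 1: 10/4 = 5/2; row 2: 27/3 = 9; row 3: entry 0 ≤ 0. Minimum is 5/2 at row 1 (u1 leaves); pivot element 4.
Divide row 1 by 4; eliminate column x1 from the other rows.
Second iteration: most negative Z-row entry is -7 in column x2, so x2 enters.
Ratio test on column x2 — row 1: (5/2)/(1/2) = 5; row 2: entry -1/2 ≤ 0; row 3: entry 0 ≤ 0. Minimum is 5 at row 1 (x1 leaves); pivot element 1/2.
Divide row 1 by 1/2; eliminate column x2 from the other rows.
After both pivots, the entry at the Z-row, column x3 is 1.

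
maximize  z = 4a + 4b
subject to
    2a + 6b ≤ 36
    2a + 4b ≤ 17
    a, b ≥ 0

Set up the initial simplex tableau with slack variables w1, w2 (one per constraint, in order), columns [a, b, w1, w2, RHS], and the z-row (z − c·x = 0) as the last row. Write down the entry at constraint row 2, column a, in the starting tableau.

Constraint 2 has coefficient 2 on a.

2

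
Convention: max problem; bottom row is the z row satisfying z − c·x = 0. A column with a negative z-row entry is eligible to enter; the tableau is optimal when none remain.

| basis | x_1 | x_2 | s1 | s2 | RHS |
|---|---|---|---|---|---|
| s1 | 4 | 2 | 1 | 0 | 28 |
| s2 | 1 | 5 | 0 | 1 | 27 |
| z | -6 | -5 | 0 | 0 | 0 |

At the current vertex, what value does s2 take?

s2 is basic (row 2); its value is the RHS of that row, 27.

27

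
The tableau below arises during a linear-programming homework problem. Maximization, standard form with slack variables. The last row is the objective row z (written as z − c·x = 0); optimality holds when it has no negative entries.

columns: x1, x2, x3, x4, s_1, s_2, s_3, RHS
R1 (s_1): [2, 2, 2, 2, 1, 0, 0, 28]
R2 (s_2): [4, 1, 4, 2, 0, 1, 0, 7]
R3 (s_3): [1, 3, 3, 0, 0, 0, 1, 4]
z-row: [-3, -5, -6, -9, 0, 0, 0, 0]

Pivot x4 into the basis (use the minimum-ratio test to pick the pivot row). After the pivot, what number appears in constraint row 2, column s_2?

Ratio test on column x4 — row 1: 28/2 = 14; row 2: 7/2 = 7/2; row 3: entry 0 ≤ 0. Minimum is 7/2 at row 2 (s_2 leaves); pivot element 2.
Divide row 2 by 2; eliminate column x4 from the other rows.
In the new row 2, the s_2 entry is the old entry divided by the pivot: 1/2 = 1/2.

1/2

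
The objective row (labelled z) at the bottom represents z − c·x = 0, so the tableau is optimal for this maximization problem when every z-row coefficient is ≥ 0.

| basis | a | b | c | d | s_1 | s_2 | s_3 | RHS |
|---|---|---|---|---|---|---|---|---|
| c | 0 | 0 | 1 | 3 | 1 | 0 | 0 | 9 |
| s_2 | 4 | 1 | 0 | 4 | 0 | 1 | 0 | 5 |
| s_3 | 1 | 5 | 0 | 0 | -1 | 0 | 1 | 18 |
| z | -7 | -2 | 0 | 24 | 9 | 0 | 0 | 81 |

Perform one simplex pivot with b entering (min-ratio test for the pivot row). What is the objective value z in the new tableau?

441/5

Ratio test on column b — row 1: entry 0 ≤ 0; row 2: 5/1 = 5; row 3: 18/5 = 18/5. Minimum is 18/5 at row 3 (s_3 leaves); pivot element 5.
Pivot on row 3; the z-row RHS becomes 81 − (-2)·(18/5) = 441/5.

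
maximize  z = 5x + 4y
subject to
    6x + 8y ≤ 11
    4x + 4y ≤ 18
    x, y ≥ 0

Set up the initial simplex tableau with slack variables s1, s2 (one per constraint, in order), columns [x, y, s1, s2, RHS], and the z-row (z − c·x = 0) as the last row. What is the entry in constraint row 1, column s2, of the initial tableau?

Slack s2 belongs to constraint 2; its column is the unit vector e_2, so the entry in row 1 is 0.

0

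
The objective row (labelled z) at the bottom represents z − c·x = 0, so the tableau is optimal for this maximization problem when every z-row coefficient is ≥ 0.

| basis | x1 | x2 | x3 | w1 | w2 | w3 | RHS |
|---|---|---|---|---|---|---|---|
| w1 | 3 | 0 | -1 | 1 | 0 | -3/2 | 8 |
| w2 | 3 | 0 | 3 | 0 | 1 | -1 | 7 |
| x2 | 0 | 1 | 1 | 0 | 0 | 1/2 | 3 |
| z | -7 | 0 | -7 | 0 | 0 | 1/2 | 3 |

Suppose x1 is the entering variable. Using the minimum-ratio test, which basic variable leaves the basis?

Column x1 entries and ratios — w1: 8/3 = 8/3; w2: 7/3 = 7/3; x2: 0 ≤ 0, skip.
Smallest ratio is 7/3 in the row of w2, so w2 leaves.

w2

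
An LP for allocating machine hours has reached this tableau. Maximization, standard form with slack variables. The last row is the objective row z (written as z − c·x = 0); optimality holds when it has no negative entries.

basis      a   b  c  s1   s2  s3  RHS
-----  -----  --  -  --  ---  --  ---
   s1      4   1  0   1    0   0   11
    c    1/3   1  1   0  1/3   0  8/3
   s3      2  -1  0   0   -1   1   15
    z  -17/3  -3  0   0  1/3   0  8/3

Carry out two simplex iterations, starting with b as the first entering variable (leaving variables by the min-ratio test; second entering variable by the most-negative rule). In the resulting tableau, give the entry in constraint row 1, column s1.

3/11

Ratio test on column b — row 1: 11/1 = 11; row 2: (8/3)/1 = 8/3; row 3: entry -1 ≤ 0. Minimum is 8/3 at row 2 (c leaves); pivot element 1.
Divide row 2 by 1; eliminate column b from the other rows.
Second iteration: most negative z-row entry is -14/3 in column a, so a enters.
Ratio test on column a — row 1: (25/3)/(11/3) = 25/11; row 2: (8/3)/(1/3) = 8; row 3: (53/3)/(7/3) = 53/7. Minimum is 25/11 at row 1 (s1 leaves); pivot element 11/3.
Divide row 1 by 11/3; eliminate column a from the other rows.
After both pivots, the entry at constraint row 1, column s1 is 3/11.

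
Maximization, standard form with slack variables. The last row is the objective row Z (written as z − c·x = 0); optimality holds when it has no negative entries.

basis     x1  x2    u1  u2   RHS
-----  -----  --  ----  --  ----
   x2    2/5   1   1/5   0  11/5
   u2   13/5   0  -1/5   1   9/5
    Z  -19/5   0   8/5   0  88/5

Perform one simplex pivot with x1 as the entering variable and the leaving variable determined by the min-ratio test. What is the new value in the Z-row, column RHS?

Ratio test on column x1 — row 1: (11/5)/(2/5) = 11/2; row 2: (9/5)/(13/5) = 9/13. Minimum is 9/13 at row 2 (u2 leaves); pivot element 13/5.
Divide row 2 by 13/5; eliminate column x1 from the other rows.
Z-row update in column RHS: 88/5 − (-19/5)·(9/13) = 263/13.

263/13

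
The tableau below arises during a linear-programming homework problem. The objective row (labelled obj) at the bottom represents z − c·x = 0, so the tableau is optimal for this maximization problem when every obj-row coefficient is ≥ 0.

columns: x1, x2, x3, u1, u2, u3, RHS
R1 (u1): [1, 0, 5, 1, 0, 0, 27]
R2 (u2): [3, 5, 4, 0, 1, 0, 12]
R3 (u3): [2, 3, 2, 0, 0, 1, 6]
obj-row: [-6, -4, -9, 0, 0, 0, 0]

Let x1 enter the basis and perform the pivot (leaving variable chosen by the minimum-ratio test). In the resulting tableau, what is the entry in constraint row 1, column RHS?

Ratio test on column x1 — row 1: 27/1 = 27; row 2: 12/3 = 4; row 3: 6/2 = 3. Minimum is 3 at row 3 (u3 leaves); pivot element 2.
Divide row 3 by 2; eliminate column x1 from the other rows.
Row 1 update in column RHS: 27 − 1·3 = 24.

24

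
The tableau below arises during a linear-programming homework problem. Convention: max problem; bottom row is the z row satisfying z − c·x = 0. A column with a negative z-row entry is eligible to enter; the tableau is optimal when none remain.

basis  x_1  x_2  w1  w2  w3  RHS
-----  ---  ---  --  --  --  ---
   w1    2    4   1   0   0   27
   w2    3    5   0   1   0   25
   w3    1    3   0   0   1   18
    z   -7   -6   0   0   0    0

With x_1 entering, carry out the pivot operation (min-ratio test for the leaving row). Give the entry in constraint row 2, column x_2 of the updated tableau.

5/3

Ratio test on column x_1 — row 1: 27/2 = 27/2; row 2: 25/3 = 25/3; row 3: 18/1 = 18. Minimum is 25/3 at row 2 (w2 leaves); pivot element 3.
Divide row 2 by 3; eliminate column x_1 from the other rows.
In the new row 2, the x_2 entry is the old entry divided by the pivot: 5/3 = 5/3.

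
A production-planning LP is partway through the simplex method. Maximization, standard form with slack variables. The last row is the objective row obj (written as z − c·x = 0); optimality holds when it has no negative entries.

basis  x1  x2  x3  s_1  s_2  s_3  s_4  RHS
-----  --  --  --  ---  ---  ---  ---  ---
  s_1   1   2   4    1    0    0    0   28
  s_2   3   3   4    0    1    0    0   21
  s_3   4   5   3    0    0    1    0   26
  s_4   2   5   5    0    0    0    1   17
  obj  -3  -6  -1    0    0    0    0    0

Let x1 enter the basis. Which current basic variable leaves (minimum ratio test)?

s_3

Column x1 entries and ratios — s_1: 28/1 = 28; s_2: 21/3 = 7; s_3: 26/4 = 13/2; s_4: 17/2 = 17/2.
Smallest ratio is 13/2 in the row of s_3, so s_3 leaves.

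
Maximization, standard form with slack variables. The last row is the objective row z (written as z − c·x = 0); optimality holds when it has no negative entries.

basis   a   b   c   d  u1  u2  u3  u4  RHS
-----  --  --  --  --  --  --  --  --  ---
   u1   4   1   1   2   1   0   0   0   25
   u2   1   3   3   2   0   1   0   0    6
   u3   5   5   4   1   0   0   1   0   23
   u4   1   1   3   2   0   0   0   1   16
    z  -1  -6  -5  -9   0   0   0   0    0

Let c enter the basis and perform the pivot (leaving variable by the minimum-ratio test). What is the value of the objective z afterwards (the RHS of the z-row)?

10

Ratio test on column c — row 1: 25/1 = 25; row 2: 6/3 = 2; row 3: 23/4 = 23/4; row 4: 16/3 = 16/3. Minimum is 2 at row 2 (u2 leaves); pivot element 3.
Pivot on row 2; the z-row RHS becomes 0 − (-5)·2 = 10.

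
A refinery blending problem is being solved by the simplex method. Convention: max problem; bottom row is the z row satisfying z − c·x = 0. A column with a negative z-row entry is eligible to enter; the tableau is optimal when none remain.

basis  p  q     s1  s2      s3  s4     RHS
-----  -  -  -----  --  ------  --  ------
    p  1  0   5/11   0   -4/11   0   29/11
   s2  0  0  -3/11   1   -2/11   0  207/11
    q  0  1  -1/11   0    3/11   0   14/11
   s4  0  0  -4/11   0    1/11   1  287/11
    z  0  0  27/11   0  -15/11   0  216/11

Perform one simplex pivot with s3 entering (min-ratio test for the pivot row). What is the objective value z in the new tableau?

26

Ratio test on column s3 — row 1: entry -4/11 ≤ 0; row 2: entry -2/11 ≤ 0; row 3: (14/11)/(3/11) = 14/3; row 4: (287/11)/(1/11) = 287. Minimum is 14/3 at row 3 (q leaves); pivot element 3/11.
Pivot on row 3; the z-row RHS becomes 216/11 − (-15/11)·(14/3) = 26.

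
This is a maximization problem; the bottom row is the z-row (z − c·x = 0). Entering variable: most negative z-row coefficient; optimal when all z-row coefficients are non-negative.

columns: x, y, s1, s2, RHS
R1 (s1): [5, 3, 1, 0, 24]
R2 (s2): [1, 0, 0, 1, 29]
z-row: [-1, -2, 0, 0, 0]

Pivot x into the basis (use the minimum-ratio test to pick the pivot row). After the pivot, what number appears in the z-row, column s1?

Ratio test on column x — row 1: 24/5 = 24/5; row 2: 29/1 = 29. Minimum is 24/5 at row 1 (s1 leaves); pivot element 5.
Divide row 1 by 5; eliminate column x from the other rows.
z-row update in column s1: 0 − (-1)·(1/5) = 1/5.

1/5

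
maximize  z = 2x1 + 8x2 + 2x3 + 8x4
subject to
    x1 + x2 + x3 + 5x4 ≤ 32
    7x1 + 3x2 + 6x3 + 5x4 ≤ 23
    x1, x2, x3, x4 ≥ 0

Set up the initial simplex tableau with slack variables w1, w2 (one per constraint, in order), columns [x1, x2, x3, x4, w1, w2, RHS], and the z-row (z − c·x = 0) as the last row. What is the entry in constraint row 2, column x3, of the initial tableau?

6

Constraint 2 has coefficient 6 on x3.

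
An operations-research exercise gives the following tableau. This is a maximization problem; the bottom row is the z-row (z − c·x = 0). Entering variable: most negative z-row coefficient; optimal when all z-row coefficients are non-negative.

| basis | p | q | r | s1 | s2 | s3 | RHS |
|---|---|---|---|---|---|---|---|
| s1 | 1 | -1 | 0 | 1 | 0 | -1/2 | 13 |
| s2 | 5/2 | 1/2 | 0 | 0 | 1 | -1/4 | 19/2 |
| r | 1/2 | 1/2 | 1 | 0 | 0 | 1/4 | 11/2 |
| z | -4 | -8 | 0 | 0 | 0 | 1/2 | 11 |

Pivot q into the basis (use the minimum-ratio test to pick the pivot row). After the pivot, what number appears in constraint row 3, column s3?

Ratio test on column q — row 1: entry -1 ≤ 0; row 2: (19/2)/(1/2) = 19; row 3: (11/2)/(1/2) = 11. Minimum is 11 at row 3 (r leaves); pivot element 1/2.
Divide row 3 by 1/2; eliminate column q from the other rows.
In the new row 3, the s3 entry is the old entry divided by the pivot: (1/4)/(1/2) = 1/2.

1/2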